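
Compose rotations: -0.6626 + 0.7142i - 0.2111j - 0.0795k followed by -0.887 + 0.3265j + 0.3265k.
0.6826 - 0.5905i + 0.2041j - 0.379k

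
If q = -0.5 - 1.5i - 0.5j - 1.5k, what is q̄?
-0.5 + 1.5i + 0.5j + 1.5k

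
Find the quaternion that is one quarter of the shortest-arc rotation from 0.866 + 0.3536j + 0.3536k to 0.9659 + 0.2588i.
0.9206 + 0.0682i + 0.2719j + 0.2719k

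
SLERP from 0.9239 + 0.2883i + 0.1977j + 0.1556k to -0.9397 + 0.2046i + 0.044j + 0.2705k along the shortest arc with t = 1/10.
0.9476 + 0.2415i + 0.1761j + 0.1129k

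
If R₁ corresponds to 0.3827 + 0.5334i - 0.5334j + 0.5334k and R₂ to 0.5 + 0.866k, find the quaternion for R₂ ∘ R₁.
-0.2706 + 0.7286i + 0.1952j + 0.5981k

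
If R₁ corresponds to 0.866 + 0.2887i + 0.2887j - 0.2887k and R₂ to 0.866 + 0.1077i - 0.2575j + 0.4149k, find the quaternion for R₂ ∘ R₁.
0.913 + 0.2978i + 0.1779j + 0.2147k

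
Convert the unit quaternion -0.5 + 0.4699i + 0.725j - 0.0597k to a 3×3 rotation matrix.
[[-0.0584, 0.6217, -0.7811], [0.7411, 0.5513, 0.3833], [0.6689, -0.5565, -0.4929]]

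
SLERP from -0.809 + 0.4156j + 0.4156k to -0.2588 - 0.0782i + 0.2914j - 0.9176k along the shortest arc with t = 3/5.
-0.2578 + 0.0619i + 0.007j + 0.9642k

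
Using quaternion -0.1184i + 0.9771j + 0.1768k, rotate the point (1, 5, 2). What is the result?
(-2.213, 5.007, -0.189)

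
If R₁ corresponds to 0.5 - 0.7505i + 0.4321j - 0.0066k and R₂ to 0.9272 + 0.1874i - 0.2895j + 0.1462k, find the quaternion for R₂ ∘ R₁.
0.7303 - 0.6634i + 0.1474j - 0.0693k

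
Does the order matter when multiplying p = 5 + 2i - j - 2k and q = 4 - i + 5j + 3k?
Yes: pq = 33 + 10i + 17j + 16k ≠ 33 - 4i + 25j - 2k = qp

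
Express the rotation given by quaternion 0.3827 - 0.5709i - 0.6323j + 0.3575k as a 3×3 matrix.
[[-0.0552, 0.4483, -0.8922], [0.9956, 0.0925, -0.0151], [0.0758, -0.8891, -0.4515]]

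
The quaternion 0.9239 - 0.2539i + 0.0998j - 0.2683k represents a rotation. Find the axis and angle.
axis = (-0.6636, 0.2608, -0.7012), θ = π/4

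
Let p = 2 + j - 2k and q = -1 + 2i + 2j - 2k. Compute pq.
-8 + 6i - j - 4k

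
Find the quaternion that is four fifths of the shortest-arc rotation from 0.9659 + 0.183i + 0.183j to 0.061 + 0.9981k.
0.3453 + 0.0546i + 0.0546j + 0.9353k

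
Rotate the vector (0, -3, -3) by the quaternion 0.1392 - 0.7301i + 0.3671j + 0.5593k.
(4.219, 0.233, 0.385)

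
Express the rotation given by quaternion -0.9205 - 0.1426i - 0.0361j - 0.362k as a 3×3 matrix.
[[0.7353, -0.6561, 0.1697], [0.6767, 0.6972, -0.2364], [0.0368, 0.2887, 0.9567]]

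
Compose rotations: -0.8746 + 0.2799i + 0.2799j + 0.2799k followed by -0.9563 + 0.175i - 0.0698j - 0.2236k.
0.8695 - 0.3777i - 0.3182j - 0.0036k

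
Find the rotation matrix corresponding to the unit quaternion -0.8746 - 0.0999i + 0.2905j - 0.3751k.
[[0.5498, -0.7142, -0.4332], [0.5981, 0.6986, -0.3927], [0.5831, -0.0432, 0.8113]]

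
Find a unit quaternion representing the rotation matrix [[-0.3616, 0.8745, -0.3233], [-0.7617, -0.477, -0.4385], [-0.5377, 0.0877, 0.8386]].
-0.5 - 0.2631i - 0.1072j + 0.8181k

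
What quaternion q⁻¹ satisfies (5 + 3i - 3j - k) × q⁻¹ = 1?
0.1136 - 0.0682i + 0.0682j + 0.0227k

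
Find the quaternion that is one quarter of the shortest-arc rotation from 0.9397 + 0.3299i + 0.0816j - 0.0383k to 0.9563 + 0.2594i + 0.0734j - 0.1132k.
0.9448 + 0.3126i + 0.0796j - 0.0571k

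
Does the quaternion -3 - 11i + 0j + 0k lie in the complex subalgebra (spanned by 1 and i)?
Yes. The quaternion -3 - 11i has j- and k-coefficients y = z = 0, so it lies in the complex subalgebra spanned by 1 and i.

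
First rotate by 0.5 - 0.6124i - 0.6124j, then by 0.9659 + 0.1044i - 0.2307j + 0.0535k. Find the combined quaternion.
0.4056 - 0.5066i - 0.7396j - 0.1785k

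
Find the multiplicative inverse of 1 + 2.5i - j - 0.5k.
0.1176 - 0.2941i + 0.1176j + 0.0588k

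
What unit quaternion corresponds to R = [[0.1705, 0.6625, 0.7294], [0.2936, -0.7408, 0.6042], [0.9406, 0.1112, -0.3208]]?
-0.165 + 0.747i + 0.32j + 0.5589k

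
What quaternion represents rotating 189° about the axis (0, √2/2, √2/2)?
-0.0785 + 0.7049j + 0.7049k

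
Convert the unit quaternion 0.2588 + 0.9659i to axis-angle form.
axis = (1, 0, 0), θ = 5π/6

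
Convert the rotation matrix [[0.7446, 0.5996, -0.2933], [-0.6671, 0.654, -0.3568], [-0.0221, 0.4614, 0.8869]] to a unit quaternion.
0.9063 + 0.2257i - 0.0748j - 0.3494k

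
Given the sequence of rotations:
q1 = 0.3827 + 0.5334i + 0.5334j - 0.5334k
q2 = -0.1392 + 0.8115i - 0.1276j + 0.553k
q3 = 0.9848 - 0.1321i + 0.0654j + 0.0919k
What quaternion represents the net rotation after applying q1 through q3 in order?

q2 · q1 = -0.1231 + 0.0094i + 0.6047j + 0.7868k
q3 · q2 · q1 = -0.2318 + 0.0214i + 0.6923j + 0.683k
-0.2318 + 0.0214i + 0.6923j + 0.683k


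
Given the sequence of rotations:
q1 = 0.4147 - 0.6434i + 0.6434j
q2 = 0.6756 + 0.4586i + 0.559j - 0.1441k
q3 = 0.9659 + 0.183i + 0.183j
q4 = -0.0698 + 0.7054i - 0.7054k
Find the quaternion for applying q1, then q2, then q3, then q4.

q2 · q1 = 0.2156 - 0.1518i + 0.7592j + 0.595k
q3 · q2 · q1 = 0.0971 + 0.0017i + 0.6639j + 0.7414k
q4 · q3 · q2 · q1 = 0.515 + 0.5367i - 0.5705j + 0.3481k
0.515 + 0.5367i - 0.5705j + 0.3481k


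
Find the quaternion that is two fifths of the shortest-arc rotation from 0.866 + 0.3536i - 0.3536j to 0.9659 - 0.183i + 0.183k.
0.9607 + 0.1451i - 0.2234j + 0.0783k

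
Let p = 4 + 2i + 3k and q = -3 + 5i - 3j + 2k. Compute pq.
-28 + 23i - j - 7k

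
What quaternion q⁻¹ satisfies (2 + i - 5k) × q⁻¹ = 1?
0.0667 - 0.0333i + 0.1667k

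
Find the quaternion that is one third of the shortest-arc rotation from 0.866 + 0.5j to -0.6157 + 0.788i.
0.8776 - 0.3072i + 0.3681j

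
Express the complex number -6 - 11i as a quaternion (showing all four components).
-6 - 11i + 0j + 0k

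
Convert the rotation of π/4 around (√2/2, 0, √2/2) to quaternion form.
0.9239 + 0.2706i + 0.2706k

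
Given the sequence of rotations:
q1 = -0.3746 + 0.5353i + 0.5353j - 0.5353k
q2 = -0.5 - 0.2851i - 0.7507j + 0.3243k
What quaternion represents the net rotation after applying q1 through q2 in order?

q2 · q1 = 0.9154 + 0.0674i + 0.0345j + 0.3954k
0.9154 + 0.0674i + 0.0345j + 0.3954k


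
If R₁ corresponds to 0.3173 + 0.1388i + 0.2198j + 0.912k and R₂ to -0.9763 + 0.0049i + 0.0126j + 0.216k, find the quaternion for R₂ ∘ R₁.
-0.5102 - 0.1699i - 0.1851j - 0.8225k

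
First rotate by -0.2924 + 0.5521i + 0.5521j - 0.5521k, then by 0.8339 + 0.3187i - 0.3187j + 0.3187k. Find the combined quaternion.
-0.0679 + 0.3672i + 0.9055j - 0.2017k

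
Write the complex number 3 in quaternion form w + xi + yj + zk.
3 + 0i + 0j + 0k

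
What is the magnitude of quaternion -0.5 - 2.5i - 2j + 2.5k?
4.093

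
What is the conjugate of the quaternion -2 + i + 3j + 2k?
-2 - i - 3j - 2k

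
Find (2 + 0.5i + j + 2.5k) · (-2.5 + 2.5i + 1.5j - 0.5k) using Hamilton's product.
-6.5 - 0.5i + 7j - 9k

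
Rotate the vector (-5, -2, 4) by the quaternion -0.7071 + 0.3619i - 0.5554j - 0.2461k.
(2.62, 2.177, 5.779)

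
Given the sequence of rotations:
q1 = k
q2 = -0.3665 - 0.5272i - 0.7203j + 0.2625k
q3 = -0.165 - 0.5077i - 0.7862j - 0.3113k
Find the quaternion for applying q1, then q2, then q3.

q2 · q1 = -0.2625 - 0.7203i + 0.5272j - 0.3665k
q3 · q2 · q1 = -0.022 + 0.7044i + 0.1575j - 0.6918k
-0.022 + 0.7044i + 0.1575j - 0.6918k


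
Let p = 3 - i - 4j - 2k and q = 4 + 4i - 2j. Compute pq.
8 + 4i - 30j + 10k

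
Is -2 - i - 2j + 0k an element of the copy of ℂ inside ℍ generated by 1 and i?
No. The quaternion -2 - i - 2j has j-coefficient y = -2 and k-coefficient z = 0, not both zero, so it does not lie in the complex subalgebra spanned by 1 and i.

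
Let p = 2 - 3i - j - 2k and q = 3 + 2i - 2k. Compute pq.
8 - 3i - 13j - 8k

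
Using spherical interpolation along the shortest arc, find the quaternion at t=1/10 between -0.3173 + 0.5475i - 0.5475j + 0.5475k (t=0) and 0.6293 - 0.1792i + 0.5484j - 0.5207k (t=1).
-0.3532 + 0.5152i - 0.5536j + 0.5507k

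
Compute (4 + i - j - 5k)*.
4 - i + j + 5k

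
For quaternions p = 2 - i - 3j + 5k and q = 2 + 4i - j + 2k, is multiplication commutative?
No: pq = -5 + 5i + 14j + 27k ≠ -5 + 7i - 30j + k = qp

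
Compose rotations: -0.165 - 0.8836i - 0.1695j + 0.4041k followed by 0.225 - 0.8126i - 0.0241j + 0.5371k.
-0.9763 + 0.0166i - 0.1804j + 0.1187k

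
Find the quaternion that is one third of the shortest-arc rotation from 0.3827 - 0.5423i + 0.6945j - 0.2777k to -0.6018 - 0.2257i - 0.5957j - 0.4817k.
0.5412 - 0.3212i + 0.777j - 0.0132k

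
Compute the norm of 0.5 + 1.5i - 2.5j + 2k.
3.571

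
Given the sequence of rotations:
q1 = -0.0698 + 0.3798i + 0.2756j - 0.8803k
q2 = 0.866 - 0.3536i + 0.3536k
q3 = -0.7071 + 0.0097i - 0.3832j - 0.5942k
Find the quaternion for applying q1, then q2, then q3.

q2 · q1 = 0.3851 + 0.2561i + 0.0617j - 0.8845k
q3 · q2 · q1 = -0.7767 + 0.1982i - 0.3348j + 0.4953k
-0.7767 + 0.1982i - 0.3348j + 0.4953k


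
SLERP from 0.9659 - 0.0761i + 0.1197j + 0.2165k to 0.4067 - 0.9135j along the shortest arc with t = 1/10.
0.9757 - 0.0726i - 0.0077j + 0.2065k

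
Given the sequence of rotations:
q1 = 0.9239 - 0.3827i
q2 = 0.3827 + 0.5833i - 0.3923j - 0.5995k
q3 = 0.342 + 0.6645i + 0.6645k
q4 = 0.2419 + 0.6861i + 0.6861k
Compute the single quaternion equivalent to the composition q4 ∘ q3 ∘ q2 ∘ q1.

q2 · q1 = 0.5768 + 0.3925i - 0.133j - 0.704k
q3 · q2 · q1 = 0.4043 + 0.6059i + 0.6831j + 0.0541k
q4 · q3 · q2 · q1 = -0.355 - 0.0447i + 0.5438j + 0.7592k
-0.355 - 0.0447i + 0.5438j + 0.7592k


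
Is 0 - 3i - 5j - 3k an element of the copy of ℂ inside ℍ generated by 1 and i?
No. The quaternion -3i - 5j - 3k has j-coefficient y = -5 and k-coefficient z = -3, not both zero, so it does not lie in the complex subalgebra spanned by 1 and i.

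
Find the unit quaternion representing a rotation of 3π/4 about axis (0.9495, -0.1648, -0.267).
0.3827 + 0.8772i - 0.1523j - 0.2467k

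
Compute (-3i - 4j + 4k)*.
3i + 4j - 4k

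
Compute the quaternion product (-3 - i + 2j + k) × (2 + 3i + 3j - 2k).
-7 - 18i - 4j - k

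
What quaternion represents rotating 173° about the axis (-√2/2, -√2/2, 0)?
0.061 - 0.7058i - 0.7058j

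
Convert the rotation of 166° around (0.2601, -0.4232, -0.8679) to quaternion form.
0.1219 + 0.2582i - 0.42j - 0.8614k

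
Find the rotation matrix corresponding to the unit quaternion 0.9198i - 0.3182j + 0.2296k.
[[0.6921, -0.5854, 0.4224], [-0.5854, -0.7975, -0.1461], [0.4224, -0.1461, -0.8946]]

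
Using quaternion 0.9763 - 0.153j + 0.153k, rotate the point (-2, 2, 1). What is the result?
(-2.709, 1.262, 0.262)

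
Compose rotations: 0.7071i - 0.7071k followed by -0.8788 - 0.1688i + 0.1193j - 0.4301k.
-0.1848 - 0.7058i - 0.4235j + 0.537k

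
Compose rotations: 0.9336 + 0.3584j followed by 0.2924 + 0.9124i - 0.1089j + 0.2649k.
0.312 + 0.7569i + 0.0031j + 0.5743k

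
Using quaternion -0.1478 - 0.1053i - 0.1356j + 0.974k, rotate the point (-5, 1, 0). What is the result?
(4.987, 0.377, 0.993)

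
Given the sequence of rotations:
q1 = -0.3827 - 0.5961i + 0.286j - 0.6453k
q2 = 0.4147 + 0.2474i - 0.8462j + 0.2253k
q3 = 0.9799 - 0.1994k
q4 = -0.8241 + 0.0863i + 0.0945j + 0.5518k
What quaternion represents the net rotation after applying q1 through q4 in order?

q2 · q1 = 0.3762 + 0.1397i + 0.4678j - 0.7875k
q3 · q2 · q1 = 0.2116 + 0.2302i + 0.4305j - 0.8467k
q4 · q3 · q2 · q1 = 0.2323 - 0.489i - 0.1347j + 0.8299k
0.2323 - 0.489i - 0.1347j + 0.8299k


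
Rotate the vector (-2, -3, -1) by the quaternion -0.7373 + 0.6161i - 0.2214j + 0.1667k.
(-2.144, -0.353, 3.046)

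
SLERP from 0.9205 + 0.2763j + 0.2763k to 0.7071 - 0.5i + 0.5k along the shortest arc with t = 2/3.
0.8191 - 0.3474i + 0.0984j + 0.4458k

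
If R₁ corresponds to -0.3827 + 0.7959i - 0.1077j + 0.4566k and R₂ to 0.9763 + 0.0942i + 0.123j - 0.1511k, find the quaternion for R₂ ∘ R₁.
-0.3664 + 0.7809i - 0.3155j + 0.3956k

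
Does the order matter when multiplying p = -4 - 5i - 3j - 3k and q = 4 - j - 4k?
Yes: pq = -31 - 11i - 28j + 9k ≠ -31 - 29i + 12j - k = qp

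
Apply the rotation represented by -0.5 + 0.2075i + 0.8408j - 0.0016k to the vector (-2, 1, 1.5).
(-0.087, 0.52, -2.64)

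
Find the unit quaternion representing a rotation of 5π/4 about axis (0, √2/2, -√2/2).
-0.3827 + 0.6533j - 0.6533k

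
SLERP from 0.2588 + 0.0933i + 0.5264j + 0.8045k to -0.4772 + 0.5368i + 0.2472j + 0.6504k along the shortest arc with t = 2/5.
-0.046 + 0.3069i + 0.4622j + 0.8307k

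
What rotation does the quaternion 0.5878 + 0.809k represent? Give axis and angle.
axis = (0, 0, 1), θ = 108°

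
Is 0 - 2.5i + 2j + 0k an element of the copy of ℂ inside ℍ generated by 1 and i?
No. The quaternion -2.5i + 2j has j-coefficient y = 2 and k-coefficient z = 0, not both zero, so it does not lie in the complex subalgebra spanned by 1 and i.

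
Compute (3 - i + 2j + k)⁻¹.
0.2 + 0.0667i - 0.1333j - 0.0667k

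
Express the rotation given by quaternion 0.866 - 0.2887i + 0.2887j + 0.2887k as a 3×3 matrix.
[[0.6666, -0.6667, 0.3333], [0.3333, 0.6666, 0.6667], [-0.6667, -0.3333, 0.6666]]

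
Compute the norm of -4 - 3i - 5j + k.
√51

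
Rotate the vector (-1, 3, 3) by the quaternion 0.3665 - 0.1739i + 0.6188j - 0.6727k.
(3.567, -1.303, -2.139)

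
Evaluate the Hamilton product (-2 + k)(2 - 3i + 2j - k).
-3 + 4i - 7j + 4k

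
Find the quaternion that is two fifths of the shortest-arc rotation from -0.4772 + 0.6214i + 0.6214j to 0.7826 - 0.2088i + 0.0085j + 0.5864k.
-0.6919 + 0.5201i + 0.418j - 0.2756k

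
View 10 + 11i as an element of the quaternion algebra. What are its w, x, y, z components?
10 + 11i + 0j + 0k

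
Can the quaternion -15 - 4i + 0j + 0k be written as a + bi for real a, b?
Yes. The quaternion -15 - 4i has j- and k-coefficients y = z = 0, so it lies in the complex subalgebra spanned by 1 and i.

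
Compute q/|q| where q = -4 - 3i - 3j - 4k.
-0.5657 - 0.4243i - 0.4243j - 0.5657k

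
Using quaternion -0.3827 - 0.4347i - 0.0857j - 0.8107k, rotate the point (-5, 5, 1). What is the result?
(-0.314, -7.131, -0.23)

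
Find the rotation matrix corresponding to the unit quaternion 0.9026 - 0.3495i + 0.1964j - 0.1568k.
[[0.8737, 0.1458, 0.4641], [-0.4203, 0.7065, 0.5693], [-0.2449, -0.6925, 0.6786]]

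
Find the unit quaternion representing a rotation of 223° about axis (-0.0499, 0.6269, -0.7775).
-0.3665 - 0.0464i + 0.5833j - 0.7234k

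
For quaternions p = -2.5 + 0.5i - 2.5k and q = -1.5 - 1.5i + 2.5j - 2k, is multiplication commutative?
No: pq = -0.5 + 9.25i - 1.5j + 10k ≠ -0.5 - 3.25i - 11j + 7.5k = qp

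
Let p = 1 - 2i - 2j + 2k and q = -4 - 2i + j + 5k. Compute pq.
-16 - 6i + 15j - 9k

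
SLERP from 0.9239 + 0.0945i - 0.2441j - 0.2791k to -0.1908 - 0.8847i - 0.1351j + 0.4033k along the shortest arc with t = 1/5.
0.8647 + 0.3114i - 0.1806j - 0.3503k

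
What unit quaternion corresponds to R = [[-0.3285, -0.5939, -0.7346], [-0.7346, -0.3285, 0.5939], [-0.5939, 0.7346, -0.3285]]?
-0.061 - 0.5763i + 0.5763j + 0.5763k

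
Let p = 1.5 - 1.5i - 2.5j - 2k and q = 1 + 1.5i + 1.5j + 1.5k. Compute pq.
10.5 - j + 1.75k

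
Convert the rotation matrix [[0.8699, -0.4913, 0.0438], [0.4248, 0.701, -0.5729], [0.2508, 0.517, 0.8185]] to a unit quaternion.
0.9205 + 0.296i - 0.0562j + 0.2488k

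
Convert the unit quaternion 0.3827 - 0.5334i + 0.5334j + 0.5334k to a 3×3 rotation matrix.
[[-0.1381, -0.9773, -0.1608], [-0.1608, -0.1381, 0.9773], [-0.9773, 0.1608, -0.1381]]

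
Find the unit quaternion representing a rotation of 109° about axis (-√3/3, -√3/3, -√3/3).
0.5807 - 0.47i - 0.47j - 0.47k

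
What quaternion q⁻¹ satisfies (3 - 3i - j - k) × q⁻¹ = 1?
0.15 + 0.15i + 0.05j + 0.05k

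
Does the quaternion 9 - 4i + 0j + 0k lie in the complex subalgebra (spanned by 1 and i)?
Yes. The quaternion 9 - 4i has j- and k-coefficients y = z = 0, so it lies in the complex subalgebra spanned by 1 and i.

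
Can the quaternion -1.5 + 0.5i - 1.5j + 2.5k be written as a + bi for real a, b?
No. The quaternion -1.5 + 0.5i - 1.5j + 2.5k has j-coefficient y = -1.5 and k-coefficient z = 2.5, not both zero, so it does not lie in the complex subalgebra spanned by 1 and i.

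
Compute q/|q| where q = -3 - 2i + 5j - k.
-0.4804 - 0.3203i + 0.8006j - 0.1601k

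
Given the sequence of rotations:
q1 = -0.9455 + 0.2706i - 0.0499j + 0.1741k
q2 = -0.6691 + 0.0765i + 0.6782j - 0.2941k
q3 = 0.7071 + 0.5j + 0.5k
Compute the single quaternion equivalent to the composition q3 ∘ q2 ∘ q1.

q2 · q1 = 0.697 - 0.15i - 0.7008j - 0.0258k
q3 · q2 · q1 = 0.8561 + 0.2314i - 0.222j + 0.4053k
0.8561 + 0.2314i - 0.222j + 0.4053k


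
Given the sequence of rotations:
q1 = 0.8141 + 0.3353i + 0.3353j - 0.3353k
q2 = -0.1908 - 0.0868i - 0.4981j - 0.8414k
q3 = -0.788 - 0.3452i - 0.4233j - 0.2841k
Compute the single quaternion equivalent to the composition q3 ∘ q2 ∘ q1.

q2 · q1 = -0.2413 + 0.3145i - 0.7807j - 0.4831k
q3 · q2 · q1 = -0.169 - 0.1818i + 0.4612j + 0.8519k
-0.169 - 0.1818i + 0.4612j + 0.8519k


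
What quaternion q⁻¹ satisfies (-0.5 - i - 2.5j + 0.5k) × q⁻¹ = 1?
-0.0645 + 0.129i + 0.3226j - 0.0645k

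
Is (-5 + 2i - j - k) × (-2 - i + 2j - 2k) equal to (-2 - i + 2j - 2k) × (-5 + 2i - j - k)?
No: pq = 12 + 5i - 3j + 15k ≠ 12 - 3i - 13j + 9k = qp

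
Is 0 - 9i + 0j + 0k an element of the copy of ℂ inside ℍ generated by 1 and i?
Yes. The quaternion -9i has j- and k-coefficients y = z = 0, so it lies in the complex subalgebra spanned by 1 and i.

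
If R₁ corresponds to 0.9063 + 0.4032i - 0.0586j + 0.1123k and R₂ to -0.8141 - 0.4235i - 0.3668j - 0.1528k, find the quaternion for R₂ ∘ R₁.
-0.5714 - 0.7622i - 0.2988j - 0.0572k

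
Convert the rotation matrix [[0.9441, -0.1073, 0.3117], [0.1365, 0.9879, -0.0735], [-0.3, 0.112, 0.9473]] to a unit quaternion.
0.9848 + 0.0471i + 0.1553j + 0.0619k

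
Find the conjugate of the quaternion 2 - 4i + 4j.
2 + 4i - 4j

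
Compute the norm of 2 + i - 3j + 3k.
√23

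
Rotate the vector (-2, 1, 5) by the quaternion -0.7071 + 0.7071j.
(-5, 1, -2)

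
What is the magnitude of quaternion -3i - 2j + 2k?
√17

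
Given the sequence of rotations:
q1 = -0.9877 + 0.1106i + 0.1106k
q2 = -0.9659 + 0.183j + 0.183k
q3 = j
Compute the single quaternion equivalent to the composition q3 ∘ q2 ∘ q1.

q2 · q1 = 0.9338 - 0.0866i - 0.1605j - 0.3078k
q3 · q2 · q1 = 0.1605 - 0.3078i + 0.9338j + 0.0866k
0.1605 - 0.3078i + 0.9338j + 0.0866k


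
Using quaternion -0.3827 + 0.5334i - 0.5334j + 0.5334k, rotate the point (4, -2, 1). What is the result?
(0.747, -3.794, 2.46)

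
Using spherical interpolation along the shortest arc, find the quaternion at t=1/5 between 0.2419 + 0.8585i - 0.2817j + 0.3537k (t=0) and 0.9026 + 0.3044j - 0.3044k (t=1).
0.5033 + 0.8113i - 0.1736j + 0.2416k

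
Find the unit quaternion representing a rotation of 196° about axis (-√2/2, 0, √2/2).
-0.1392 - 0.7002i + 0.7002k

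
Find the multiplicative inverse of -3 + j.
-0.3 - 0.1j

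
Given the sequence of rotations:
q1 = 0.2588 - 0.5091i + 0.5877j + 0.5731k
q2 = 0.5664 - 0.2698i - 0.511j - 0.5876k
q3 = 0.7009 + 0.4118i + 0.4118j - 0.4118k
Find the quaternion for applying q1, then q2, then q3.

q2 · q1 = 0.6463 - 0.3057i + 0.6544j - 0.2462k
q3 · q2 · q1 = 0.208 + 0.22i + 0.9521j - 0.0433k
0.208 + 0.22i + 0.9521j - 0.0433k


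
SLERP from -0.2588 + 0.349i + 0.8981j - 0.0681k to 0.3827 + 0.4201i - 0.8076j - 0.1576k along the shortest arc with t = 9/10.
-0.3817 - 0.3477i + 0.8453j + 0.1375k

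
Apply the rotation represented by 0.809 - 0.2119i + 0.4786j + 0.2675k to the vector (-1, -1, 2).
(1.559, 0.201, 1.879)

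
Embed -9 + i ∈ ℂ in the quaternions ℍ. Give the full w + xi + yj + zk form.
-9 + i + 0j + 0k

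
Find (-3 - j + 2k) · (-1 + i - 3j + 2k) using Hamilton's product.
-4 + i + 12j - 7k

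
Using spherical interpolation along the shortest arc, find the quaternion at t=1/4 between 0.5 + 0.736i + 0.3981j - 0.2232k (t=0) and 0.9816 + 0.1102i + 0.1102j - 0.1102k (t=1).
0.6751 + 0.6163i + 0.3477j - 0.2086k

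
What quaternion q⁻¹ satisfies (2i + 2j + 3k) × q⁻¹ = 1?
-0.1176i - 0.1176j - 0.1765k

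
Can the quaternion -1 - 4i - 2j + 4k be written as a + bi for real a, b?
No. The quaternion -1 - 4i - 2j + 4k has j-coefficient y = -2 and k-coefficient z = 4, not both zero, so it does not lie in the complex subalgebra spanned by 1 and i.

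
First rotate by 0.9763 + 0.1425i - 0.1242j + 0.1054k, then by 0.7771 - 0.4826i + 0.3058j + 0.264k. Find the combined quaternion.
0.8376 - 0.2954i + 0.2905j + 0.356k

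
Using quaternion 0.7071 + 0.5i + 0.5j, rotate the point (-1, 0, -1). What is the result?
(-1.207, 0.207, 0.707)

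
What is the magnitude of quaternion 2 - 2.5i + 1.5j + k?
3.674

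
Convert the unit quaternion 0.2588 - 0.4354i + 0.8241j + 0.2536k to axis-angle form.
axis = (-0.4508, 0.8532, 0.2625), θ = 5π/6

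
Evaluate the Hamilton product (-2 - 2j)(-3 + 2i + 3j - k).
12 - 2i + 6k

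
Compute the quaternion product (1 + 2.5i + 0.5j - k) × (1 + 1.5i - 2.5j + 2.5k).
1 + 2.75i - 9.75j - 5.5k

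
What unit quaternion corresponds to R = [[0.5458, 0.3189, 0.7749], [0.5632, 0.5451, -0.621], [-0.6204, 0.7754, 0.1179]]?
0.7431 + 0.4698i + 0.4694j + 0.0822k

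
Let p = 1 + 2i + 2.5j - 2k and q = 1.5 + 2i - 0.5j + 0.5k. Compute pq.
-0.25 + 5.25i - 1.75j - 8.5k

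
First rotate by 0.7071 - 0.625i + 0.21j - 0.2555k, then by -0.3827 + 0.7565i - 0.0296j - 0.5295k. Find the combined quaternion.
0.0731 + 0.8929i + 0.4229j - 0.1363k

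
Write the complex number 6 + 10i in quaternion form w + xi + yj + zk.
6 + 10i + 0j + 0k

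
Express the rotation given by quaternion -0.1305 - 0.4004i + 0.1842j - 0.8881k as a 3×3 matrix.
[[-0.6453, -0.3793, 0.6631], [0.0843, -0.8981, -0.4317], [0.7593, -0.2227, 0.6115]]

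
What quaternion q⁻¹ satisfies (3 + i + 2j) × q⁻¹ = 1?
0.2143 - 0.0714i - 0.1429j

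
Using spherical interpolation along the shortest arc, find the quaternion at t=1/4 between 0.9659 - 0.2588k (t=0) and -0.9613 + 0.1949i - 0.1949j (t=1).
0.978 - 0.0498i + 0.0498j - 0.1962k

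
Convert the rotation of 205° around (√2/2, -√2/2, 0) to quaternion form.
-0.2164 + 0.6903i - 0.6903j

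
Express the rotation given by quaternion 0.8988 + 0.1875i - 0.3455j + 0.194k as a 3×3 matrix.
[[0.686, -0.4783, -0.5483], [0.2192, 0.8544, -0.4711], [0.6938, 0.203, 0.6909]]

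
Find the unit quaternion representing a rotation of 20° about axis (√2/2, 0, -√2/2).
0.9848 + 0.1228i - 0.1228k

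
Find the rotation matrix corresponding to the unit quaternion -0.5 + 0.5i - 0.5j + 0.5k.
[[0, 0, 1], [-1, 0, 0], [0, -1, 0]]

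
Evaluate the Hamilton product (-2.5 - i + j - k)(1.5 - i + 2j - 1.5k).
-8.25 + 1.5i - 4j + 1.25k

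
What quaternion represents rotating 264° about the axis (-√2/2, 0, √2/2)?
-0.6691 - 0.5255i + 0.5255k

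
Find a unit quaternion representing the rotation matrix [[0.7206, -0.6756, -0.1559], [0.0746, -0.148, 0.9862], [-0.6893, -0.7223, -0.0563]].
0.6157 - 0.6937i + 0.2166j + 0.3046k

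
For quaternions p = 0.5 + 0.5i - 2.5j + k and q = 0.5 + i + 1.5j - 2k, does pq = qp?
No: pq = 5.5 + 4.25i + 1.5j + 2.75k ≠ 5.5 - 2.75i - 2.5j - 3.75k = qp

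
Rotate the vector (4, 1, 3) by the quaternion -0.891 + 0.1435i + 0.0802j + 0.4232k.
(3.229, -1.353, 3.708)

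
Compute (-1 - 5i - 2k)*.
-1 + 5i + 2k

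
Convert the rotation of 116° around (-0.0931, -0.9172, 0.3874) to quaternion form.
0.5299 - 0.079i - 0.7778j + 0.3285k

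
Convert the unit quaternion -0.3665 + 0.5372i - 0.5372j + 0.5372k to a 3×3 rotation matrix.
[[-0.1543, -0.1834, 0.9709], [-0.9709, -0.1543, -0.1834], [0.1834, -0.9709, -0.1543]]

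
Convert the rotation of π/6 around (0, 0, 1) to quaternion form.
0.9659 + 0.2588k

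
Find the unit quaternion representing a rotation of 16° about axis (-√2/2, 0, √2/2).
0.9903 - 0.0984i + 0.0984k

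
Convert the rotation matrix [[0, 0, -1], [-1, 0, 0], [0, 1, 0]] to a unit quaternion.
-0.5 - 0.5i + 0.5j + 0.5k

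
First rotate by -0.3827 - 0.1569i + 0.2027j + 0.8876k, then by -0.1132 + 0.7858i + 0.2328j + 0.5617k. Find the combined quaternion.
-0.3791 - 0.1902i - 0.8976j - 0.1196k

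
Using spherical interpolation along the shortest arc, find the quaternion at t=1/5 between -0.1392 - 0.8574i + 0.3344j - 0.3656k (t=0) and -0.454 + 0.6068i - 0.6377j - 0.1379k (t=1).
-0.0134 - 0.8607i + 0.4274j - 0.2763k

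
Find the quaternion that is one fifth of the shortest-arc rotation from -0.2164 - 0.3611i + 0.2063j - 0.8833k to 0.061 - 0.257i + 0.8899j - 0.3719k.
-0.1689 - 0.3648i + 0.3803j - 0.833k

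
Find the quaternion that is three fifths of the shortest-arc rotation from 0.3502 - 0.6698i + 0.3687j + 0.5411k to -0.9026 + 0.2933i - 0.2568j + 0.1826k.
0.7751 - 0.5122i + 0.3465j + 0.1297k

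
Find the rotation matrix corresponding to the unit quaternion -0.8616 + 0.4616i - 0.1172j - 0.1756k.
[[0.9109, -0.4108, 0.0398], [0.1944, 0.5122, 0.8366], [-0.3641, -0.7543, 0.5464]]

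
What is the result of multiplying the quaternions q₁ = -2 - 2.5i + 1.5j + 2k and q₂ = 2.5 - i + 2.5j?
-11.25 - 9.25i - 3.25j + 0.25k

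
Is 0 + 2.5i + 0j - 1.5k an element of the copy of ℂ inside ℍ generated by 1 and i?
No. The quaternion 2.5i - 1.5k has j-coefficient y = 0 and k-coefficient z = -1.5, not both zero, so it does not lie in the complex subalgebra spanned by 1 and i.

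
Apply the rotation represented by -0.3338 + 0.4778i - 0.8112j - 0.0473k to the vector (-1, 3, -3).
(-3.589, 1.173, 2.178)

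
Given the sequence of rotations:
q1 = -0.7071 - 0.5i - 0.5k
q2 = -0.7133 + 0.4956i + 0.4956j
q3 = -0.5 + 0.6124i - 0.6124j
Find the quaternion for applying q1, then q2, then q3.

q2 · q1 = 0.7522 - 0.2416i - 0.1026j + 0.6045k
q3 · q2 · q1 = -0.291 + 0.2113i - 0.7795j - 0.513k
-0.291 + 0.2113i - 0.7795j - 0.513k


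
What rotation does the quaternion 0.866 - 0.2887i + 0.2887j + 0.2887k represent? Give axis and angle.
axis = (-√3/3, √3/3, √3/3), θ = π/3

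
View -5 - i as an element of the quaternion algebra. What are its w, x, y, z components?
-5 - i + 0j + 0k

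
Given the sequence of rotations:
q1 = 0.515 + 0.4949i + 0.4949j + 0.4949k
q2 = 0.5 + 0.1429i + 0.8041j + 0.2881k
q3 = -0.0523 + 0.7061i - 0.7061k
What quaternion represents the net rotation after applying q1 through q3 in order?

q2 · q1 = -0.3538 + 0.5764i + 0.7334j + 0.0686k
q3 · q2 · q1 = -0.3401 + 0.2379i - 0.4938j + 0.7641k
-0.3401 + 0.2379i - 0.4938j + 0.7641k


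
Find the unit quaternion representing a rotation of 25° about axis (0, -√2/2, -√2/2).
0.9763 - 0.153j - 0.153k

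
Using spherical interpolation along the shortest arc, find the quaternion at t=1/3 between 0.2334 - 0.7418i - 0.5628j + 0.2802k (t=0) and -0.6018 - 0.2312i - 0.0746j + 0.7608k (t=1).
-0.0764 - 0.6834i - 0.4749j + 0.5491k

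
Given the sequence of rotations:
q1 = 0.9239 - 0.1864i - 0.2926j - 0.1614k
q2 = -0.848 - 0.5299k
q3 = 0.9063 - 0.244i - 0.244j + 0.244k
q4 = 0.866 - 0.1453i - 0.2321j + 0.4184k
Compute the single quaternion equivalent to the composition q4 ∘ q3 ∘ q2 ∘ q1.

q2 · q1 = -0.869 + 0.003i + 0.3469j - 0.3527k
q3 · q2 · q1 = -0.6161 + 0.2162i + 0.4411j - 0.6156k
q4 · q3 · q2 · q1 = -0.1422 + 0.2351i + 0.526j - 0.8048k
-0.1422 + 0.2351i + 0.526j - 0.8048k


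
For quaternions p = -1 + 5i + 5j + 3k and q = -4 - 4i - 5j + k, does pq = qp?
No: pq = 46 + 4i - 32j - 18k ≠ 46 - 36i + 2j - 8k = qp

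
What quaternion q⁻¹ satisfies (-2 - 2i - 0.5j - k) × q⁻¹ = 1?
-0.2162 + 0.2162i + 0.0541j + 0.1081k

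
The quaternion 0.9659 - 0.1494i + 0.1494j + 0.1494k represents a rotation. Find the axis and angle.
axis = (-√3/3, √3/3, √3/3), θ = π/6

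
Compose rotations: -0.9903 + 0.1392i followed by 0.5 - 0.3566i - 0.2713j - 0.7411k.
-0.4455 + 0.4227i + 0.1655j + 0.7717k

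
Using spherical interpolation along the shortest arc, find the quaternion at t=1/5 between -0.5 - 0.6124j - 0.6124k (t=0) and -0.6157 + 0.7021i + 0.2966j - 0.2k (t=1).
-0.615 + 0.1891i - 0.4703j - 0.604k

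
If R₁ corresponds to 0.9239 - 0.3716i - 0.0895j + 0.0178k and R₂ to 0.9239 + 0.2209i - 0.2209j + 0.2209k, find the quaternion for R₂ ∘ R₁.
0.912 - 0.1234i - 0.3728j + 0.1187k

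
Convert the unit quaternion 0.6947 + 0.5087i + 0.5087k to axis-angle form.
axis = (√2/2, 0, √2/2), θ = 92°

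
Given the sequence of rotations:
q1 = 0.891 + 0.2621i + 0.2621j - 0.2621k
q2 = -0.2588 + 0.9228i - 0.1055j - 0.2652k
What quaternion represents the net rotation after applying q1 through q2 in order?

q2 · q1 = -0.5143 + 0.8515i + 0.0105j + 0.1011k
-0.5143 + 0.8515i + 0.0105j + 0.1011k


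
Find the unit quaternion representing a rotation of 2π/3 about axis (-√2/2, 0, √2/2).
0.5 - 0.6124i + 0.6124k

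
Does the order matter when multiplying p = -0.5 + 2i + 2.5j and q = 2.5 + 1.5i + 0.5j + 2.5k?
Yes: pq = -5.5 + 10.5i + j - 4k ≠ -5.5 - 2i + 11j + 1.5k = qp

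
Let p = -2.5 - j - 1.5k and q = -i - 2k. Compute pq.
-3 + 4.5i + 1.5j + 4k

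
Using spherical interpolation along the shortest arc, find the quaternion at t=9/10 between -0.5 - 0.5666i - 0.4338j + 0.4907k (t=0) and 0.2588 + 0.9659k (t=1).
0.1806 - 0.0734i - 0.0562j + 0.9792k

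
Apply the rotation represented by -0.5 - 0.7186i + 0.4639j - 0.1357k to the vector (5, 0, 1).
(2.395, -3.5, 2.831)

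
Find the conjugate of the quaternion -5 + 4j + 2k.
-5 - 4j - 2k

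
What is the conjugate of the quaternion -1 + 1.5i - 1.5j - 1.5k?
-1 - 1.5i + 1.5j + 1.5k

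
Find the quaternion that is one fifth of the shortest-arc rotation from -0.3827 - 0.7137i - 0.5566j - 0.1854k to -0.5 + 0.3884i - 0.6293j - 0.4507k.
-0.4656 - 0.5292i - 0.6521j - 0.2791k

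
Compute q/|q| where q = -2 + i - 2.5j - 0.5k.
-0.5898 + 0.2949i - 0.7372j - 0.1474k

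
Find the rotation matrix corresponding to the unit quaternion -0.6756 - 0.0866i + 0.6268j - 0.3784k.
[[-0.0721, -0.6199, -0.7814], [0.4027, 0.6986, -0.5914], [0.9125, -0.3573, 0.1992]]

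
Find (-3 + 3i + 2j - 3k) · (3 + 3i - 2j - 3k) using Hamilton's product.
-23 - 12i + 12j - 12k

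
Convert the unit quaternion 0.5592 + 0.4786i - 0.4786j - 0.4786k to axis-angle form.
axis = (√3/3, -√3/3, -√3/3), θ = 112°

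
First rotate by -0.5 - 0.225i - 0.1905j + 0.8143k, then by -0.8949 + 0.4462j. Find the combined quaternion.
0.5325 + 0.5647i - 0.0526j - 0.6283k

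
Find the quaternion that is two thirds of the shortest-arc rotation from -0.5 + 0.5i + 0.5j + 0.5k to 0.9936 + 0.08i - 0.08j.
-0.9358 + 0.1383i + 0.2571j + 0.1977k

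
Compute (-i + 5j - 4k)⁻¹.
0.0238i - 0.119j + 0.0952k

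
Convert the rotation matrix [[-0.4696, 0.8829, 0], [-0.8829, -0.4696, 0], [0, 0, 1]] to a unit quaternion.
0.515 - 0.8572k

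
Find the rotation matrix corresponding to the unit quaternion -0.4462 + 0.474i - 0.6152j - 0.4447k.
[[-0.1525, -0.9801, 0.1274], [-0.1864, 0.1551, 0.9702], [-0.9706, 0.1242, -0.2063]]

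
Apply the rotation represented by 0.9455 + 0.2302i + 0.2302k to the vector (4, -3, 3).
(5.2, -1.929, 1.8)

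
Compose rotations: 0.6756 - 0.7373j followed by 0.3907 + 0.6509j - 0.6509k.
0.7439 - 0.4799i + 0.1517j - 0.4397k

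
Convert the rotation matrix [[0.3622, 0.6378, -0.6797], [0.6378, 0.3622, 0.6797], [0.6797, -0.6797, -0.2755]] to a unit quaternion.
0.6019 - 0.5647i - 0.5647j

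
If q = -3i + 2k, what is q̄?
3i - 2k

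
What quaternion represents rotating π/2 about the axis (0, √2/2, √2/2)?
0.7071 + 0.5j + 0.5k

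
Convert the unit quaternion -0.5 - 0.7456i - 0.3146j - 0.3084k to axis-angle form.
axis = (-0.8609, -0.3633, -0.3561), θ = 4π/3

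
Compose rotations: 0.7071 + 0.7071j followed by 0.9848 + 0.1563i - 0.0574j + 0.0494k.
0.7369 + 0.0756i + 0.6558j + 0.1455k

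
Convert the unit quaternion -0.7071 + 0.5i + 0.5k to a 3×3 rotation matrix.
[[0.5, 0.7071, 0.5], [-0.7071, 0, 0.7071], [0.5, -0.7071, 0.5]]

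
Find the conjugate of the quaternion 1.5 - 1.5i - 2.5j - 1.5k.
1.5 + 1.5i + 2.5j + 1.5k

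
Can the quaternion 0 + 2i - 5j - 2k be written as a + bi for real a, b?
No. The quaternion 2i - 5j - 2k has j-coefficient y = -5 and k-coefficient z = -2, not both zero, so it does not lie in the complex subalgebra spanned by 1 and i.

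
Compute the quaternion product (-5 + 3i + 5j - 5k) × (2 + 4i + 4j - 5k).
-67 - 19i - 15j + 7k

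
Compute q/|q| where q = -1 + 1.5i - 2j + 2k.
-0.2981 + 0.4472i - 0.5963j + 0.5963k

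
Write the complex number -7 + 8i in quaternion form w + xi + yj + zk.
-7 + 8i + 0j + 0k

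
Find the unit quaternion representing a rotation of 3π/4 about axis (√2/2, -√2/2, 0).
0.3827 + 0.6533i - 0.6533j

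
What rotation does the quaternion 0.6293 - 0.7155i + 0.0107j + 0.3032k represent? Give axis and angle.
axis = (-0.9207, 0.0138, 0.3901), θ = 102°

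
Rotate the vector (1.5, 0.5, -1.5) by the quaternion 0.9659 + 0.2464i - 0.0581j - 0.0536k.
(1.727, 0.943, -0.938)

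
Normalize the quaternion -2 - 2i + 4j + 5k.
-0.2857 - 0.2857i + 0.5714j + 0.7143k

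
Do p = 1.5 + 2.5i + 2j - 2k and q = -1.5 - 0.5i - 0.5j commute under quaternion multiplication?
No: pq = -5.5i - 2.75j + 2.75k ≠ -3.5i - 4.75j + 3.25k = qp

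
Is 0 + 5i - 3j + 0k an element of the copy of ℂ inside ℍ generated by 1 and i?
No. The quaternion 5i - 3j has j-coefficient y = -3 and k-coefficient z = 0, not both zero, so it does not lie in the complex subalgebra spanned by 1 and i.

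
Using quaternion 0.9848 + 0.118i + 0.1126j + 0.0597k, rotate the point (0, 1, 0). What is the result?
(-0.091, 0.965, 0.246)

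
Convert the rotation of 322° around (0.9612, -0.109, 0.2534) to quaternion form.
-0.9455 + 0.3129i - 0.0355j + 0.0825k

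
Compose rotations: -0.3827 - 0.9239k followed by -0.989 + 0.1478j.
0.3785 - 0.1366i - 0.0566j + 0.9137k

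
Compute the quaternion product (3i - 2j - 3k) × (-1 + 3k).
9 - 9i - 7j + 3k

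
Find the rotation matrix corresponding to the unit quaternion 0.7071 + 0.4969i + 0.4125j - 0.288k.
[[0.4938, 0.8172, 0.2971], [0.0027, 0.3403, -0.9403], [-0.8696, 0.4651, 0.1659]]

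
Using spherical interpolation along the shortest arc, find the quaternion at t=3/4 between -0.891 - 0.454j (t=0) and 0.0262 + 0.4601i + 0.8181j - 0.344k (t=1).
-0.3003 - 0.384i - 0.8246j + 0.2871k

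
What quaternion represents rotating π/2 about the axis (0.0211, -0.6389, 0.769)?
0.7071 + 0.0149i - 0.4518j + 0.5438k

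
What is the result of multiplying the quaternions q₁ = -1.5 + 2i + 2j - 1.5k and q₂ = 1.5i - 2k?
-6 - 6.25i + 1.75j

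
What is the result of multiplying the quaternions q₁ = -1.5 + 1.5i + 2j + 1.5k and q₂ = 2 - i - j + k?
-1 + 8i + 2.5j + 2k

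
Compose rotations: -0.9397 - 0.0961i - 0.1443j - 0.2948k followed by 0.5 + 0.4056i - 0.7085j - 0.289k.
-0.6183 - 0.262i + 0.741j - 0.0024k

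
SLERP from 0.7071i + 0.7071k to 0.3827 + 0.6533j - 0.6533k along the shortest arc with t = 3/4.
-0.3149 + 0.2147i - 0.5375j + 0.7522k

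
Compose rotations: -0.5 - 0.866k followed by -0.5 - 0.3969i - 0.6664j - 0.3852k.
-0.0836 + 0.7756i - 0.0105j + 0.6256k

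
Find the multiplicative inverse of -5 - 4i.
-0.122 + 0.0976i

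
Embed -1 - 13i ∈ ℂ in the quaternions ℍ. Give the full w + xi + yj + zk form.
-1 - 13i + 0j + 0k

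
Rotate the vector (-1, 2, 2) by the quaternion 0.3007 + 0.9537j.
(1.966, 2, -1.065)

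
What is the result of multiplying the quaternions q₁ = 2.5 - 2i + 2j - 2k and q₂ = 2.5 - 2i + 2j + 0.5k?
-0.75 - 5i + 15j - 3.75k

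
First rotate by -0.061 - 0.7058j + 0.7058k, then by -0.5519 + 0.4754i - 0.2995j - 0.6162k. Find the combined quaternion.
0.2572 - 0.6753i + 0.0723j - 0.6875k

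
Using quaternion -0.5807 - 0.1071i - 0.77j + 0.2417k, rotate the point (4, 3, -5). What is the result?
(-4.086, 4.601, -3.484)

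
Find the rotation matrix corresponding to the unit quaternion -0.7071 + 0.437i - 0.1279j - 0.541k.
[[0.3819, -0.8769, -0.292], [0.6533, 0.0327, 0.7564], [-0.6537, -0.4796, 0.5853]]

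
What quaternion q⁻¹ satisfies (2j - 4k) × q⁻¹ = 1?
-0.1j + 0.2k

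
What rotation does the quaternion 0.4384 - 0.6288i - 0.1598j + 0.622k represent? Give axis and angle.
axis = (-0.6996, -0.1778, 0.692), θ = 128°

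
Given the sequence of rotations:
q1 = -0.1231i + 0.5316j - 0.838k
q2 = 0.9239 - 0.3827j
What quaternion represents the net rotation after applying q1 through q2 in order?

q2 · q1 = 0.2034 + 0.207i + 0.4911j - 0.8213k
0.2034 + 0.207i + 0.4911j - 0.8213k


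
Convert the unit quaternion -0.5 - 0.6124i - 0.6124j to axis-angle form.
axis = (-√2/2, -√2/2, 0), θ = 4π/3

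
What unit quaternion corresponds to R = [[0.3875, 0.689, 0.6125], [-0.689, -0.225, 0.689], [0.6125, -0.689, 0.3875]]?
0.6225 - 0.5534i - 0.5534k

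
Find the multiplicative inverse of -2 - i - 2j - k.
-0.2 + 0.1i + 0.2j + 0.1k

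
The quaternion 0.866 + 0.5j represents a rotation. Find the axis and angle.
axis = (0, 1, 0), θ = π/3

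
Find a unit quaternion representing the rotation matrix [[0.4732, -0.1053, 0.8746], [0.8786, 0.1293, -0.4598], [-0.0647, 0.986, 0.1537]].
0.6626 + 0.5455i + 0.3544j + 0.3712k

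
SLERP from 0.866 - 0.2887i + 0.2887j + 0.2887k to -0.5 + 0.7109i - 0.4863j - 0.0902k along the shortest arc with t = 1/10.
0.8432 - 0.3393i + 0.3153j + 0.2729k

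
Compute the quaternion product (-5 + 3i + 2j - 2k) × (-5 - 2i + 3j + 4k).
33 + 9i - 33j + 3k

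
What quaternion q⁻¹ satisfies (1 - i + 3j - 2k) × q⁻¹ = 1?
0.0667 + 0.0667i - 0.2j + 0.1333k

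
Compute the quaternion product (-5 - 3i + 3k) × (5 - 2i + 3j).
-31 - 14i - 21j + 6k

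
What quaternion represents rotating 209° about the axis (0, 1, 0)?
-0.2504 + 0.9681j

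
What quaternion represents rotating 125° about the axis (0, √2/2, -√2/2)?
0.4617 + 0.6272j - 0.6272k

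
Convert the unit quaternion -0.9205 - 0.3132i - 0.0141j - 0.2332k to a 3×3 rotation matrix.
[[0.8908, -0.4205, 0.172], [0.4382, 0.695, -0.57], [0.1201, 0.5832, 0.8034]]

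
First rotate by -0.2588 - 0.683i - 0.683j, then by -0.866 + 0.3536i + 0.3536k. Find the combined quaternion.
0.4656 + 0.7415i + 0.35j - 0.333k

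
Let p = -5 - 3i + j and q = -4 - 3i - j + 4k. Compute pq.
12 + 31i + 13j - 14k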